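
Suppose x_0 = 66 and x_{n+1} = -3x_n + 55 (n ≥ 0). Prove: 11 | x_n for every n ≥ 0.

Base case: x_0 = 66 = 11·6, so 11 | x_0.
Assume 11 | x_j, so x_j = 11t for some integer t.
Then x_{j+1} = -3x_j + 55 = -3·(11t) + 55 = 11(-3t + 5), so 11 | x_{j+1}.
Hence 11 | x_n for every n ≥ 0, by induction.

11 | x_n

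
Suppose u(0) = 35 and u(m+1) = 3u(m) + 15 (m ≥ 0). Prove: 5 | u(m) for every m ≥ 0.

Base case: u(0) = 35 = 5·7, so 5 | u(0).
Assume 5 | u(k), so u(k) = 5t for some integer t.
Then u(k+1) = 3u(k) + 15 = 3·(5t) + 15 = 5(3t + 3), so 5 | u(k+1).
So the property holds for k+1, and by induction 5 | u(m) for all m ≥ 0.

5 | u(m)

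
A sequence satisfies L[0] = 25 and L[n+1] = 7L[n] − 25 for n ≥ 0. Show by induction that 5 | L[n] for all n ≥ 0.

Base case: L[0] = 25 = 5·5, so 5 | L[0].
Assume 5 | L[m], so L[m] = 5t for some integer t.
Then L[m+1] = 7L[m] − 25 = 7·(5t) − 25 = 5(7t − 5), so 5 | L[m+1].
By induction, 5 | L[n] for all n ≥ 0.

5 | L[n]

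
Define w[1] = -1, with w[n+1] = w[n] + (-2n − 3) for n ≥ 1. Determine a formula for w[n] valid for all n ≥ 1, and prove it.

Claim: w[n] = -n^2 − 2n + 2.

Base case: w[1] = -1, and -1^2 − 2·1 + 2 = -1.
Assume w[m] = -m^2 − 2m + 2.
Then w[m+1] = w[m] + (-2m − 3) = (-m^2 − 2m + 2) + (-2m − 3) = -m^2 − 4m − 1,
and -(m+1)^2 − 2·(m+1) + 2 = -m^2 − 4m − 1.
This completes the inductive step, so w[n] = -n^2 − 2n + 2 for all n ≥ 1.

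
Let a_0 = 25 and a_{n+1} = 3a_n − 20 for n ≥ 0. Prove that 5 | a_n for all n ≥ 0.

Base case: a_0 = 25 = 5·5, so 5 | a_0.
Assume 5 | a_r, so a_r = 5t for some integer t.
Then a_{r+1} = 3a_r − 20 = 3·(5t) − 20 = 5(3t − 4), so 5 | a_{r+1}.
Hence 5 | a_n for every n ≥ 0, by induction.

5 | a_n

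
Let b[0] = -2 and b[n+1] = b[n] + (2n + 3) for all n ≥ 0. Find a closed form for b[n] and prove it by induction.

Claim: b[n] = n^2 + 2n − 2.

Base case: b[0] = -2, and 0^2 + 2·0 − 2 = -2.
Assume b[m] = m^2 + 2m − 2.
Then b[m+1] = b[m] + (2m + 3) = (m^2 + 2m − 2) + (2m + 3) = m^2 + 4m + 1,
and (m+1)^2 + 2·(m+1) − 2 = m^2 + 4m + 1.
This completes the inductive step, so b[n] = n^2 + 2n − 2 for all n ≥ 0.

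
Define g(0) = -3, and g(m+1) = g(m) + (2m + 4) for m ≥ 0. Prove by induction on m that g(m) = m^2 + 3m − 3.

Base case: g(0) = -3, and 0^2 + 3·0 − 3 = -3.
Assume g(r) = r^2 + 3r − 3.
Then g(r+1) = g(r) + (2r + 4) = (r^2 + 3r − 3) + (2r + 4) = r^2 + 5r + 1,
and (r+1)^2 + 3·(r+1) − 3 = r^2 + 5r + 1.
This completes the inductive step, so g(m) = m^2 + 3m − 3 for all m ≥ 0.

g(m) = m^2 + 3m − 3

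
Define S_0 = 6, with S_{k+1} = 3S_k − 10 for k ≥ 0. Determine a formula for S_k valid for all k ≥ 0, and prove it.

Claim: S_k = 3^k + 5.

Base case: S_0 = 6, and 3^0 + 5 = 1 + 5 = 6.
Assume S_j = 3^j + 5 for some j ≥ 0.
Then S_{j+1} = 3S_j − 10 = 3·(3^j + 5) − 10 = 3^{j+1} + 15 − 10 = 3^{j+1} + 5.
Hence S_k = 3^k + 5 for every k ≥ 0, by induction.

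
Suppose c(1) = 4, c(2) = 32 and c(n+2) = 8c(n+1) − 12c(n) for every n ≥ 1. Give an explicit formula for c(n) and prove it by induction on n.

Claim: c(n) = -2^n + 6^n.

Base cases: c(1) = 4 and -2^1 + 6^1 = 4; c(2) = 32 and -2^2 + 6^2 = 32.
Assume c(i) = -2^i + 6^i for all 1 ≤ i ≤ j, where j ≥ 2.
Then c(j+1) = 8c(j) − 12c(j−1) = 8·(-2^j + 6^j) − 12·(-2^{j−1} + 6^{j−1}) = -(8·2 − 12)2^{j−1} + (8·6 − 12)6^{j−1} = -4·2^{j−1} + 36·6^{j−1} = -2^{j+1} + 6^{j+1}.
So the formula holds for j+1, and by strong induction c(n) = -2^n + 6^n for all n ≥ 1.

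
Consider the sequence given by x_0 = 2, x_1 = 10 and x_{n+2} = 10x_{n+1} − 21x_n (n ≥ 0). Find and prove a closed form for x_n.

Claim: x_n = 7^n + 3^n.

Base cases: x_0 = 2 and 7^0 + 3^0 = 2; x_1 = 10 and 7^1 + 3^1 = 10.
Assume x_j = 7^j + 3^j for all 0 ≤ j ≤ k, where k ≥ 1.
Then x_{k+1} = 10x_k − 21x_{k−1} = 10·(7^k + 3^k) − 21·(7^{k−1} + 3^{k−1}) = (10·7 − 21)7^{k−1} + (10·3 − 21)3^{k−1} = 49·7^{k−1} + 9·3^{k−1} = 7^{k+1} + 3^{k+1}.
This completes the inductive step, so x_n = 7^n + 3^n for all n ≥ 0.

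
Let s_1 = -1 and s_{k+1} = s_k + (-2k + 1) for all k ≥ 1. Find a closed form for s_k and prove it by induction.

Claim: s_k = -k^2 + 2k − 2.

Base case: s_1 = -1, and -1^2 + 2·1 − 2 = -1.
Assume s_j = -j^2 + 2j − 2.
Then s_{j+1} = s_j + (-2j + 1) = (-j^2 + 2j − 2) + (-2j + 1) = -j^2 − 1,
and -(j+1)^2 + 2·(j+1) − 2 = -j^2 − 1.
This completes the inductive step, so s_k = -k^2 + 2k − 2 for all k ≥ 1.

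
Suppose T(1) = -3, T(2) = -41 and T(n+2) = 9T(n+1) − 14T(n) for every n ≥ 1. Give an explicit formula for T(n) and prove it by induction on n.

Claim: T(n) = -7^n + 2·2^n.

Base cases: T(1) = -3 and -7^1 + 2·2^1 = -3; T(2) = -41 and -7^2 + 2·2^2 = -41.
Assume T(j) = -7^j + 2·2^j for all 1 ≤ j ≤ m, where m ≥ 2.
Then T(m+1) = 9T(m) − 14T(m−1) = 9·(-7^m + 2·2^m) − 14·(-7^{m−1} + 2·2^{m−1}) = -(9·7 − 14)7^{m−1} + 2·(9·2 − 14)2^{m−1} = -49·7^{m−1} + 8·2^{m−1} = -7^{m+1} + 2·2^{m+1}.
So the formula holds for m+1, and by strong induction T(n) = -7^n + 2·2^n for all n ≥ 1.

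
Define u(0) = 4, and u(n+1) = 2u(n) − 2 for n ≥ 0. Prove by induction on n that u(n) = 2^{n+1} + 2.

Base case: u(0) = 4, and 2^{0+1} + 2 = 2 + 2 = 4.
Assume u(j) = 2^{j+1} + 2 for some j ≥ 0.
Then u(j+1) = 2u(j) − 2 = 2·(2^{j+1} + 2) − 2 = 2^{j+2} + 4 − 2 = 2^{j+2} + 2.
This completes the inductive step, so u(n) = 2^{n+1} + 2 for all n ≥ 0.

u(n) = 2^{n+1} + 2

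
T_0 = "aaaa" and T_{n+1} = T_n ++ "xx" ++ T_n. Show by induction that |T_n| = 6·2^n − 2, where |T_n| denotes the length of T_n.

Base case: |T_0| = 4, and 6·2^0 − 2 = 4.
Assume |T_k| = 6·2^k − 2.
Then |T_{k+1}| = |T_k| + 2 + |T_k| = 2|T_k| + 2 = 2(6·2^k − 2) + 2 = 6·2^{k+1} − 4 + 2 = 6·2^{k+1} − 2.
By induction, |T_n| = 6·2^n − 2 for all n ≥ 0.

|T_n| = 6·2^n − 2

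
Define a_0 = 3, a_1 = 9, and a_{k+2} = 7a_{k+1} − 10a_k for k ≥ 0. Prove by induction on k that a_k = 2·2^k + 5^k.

Base cases: a_0 = 3 and 2·2^0 + 5^0 = 3; a_1 = 9 and 2·2^1 + 5^1 = 9.
Assume a_j = 2·2^j + 5^j for all 0 ≤ j ≤ m, where m ≥ 1.
Then a_{m+1} = 7a_m − 10a_{m−1} = 7·(2·2^m + 5^m) − 10·(2·2^{m−1} + 5^{m−1}) = 2·(7·2 − 10)2^{m−1} + (7·5 − 10)5^{m−1} = 8·2^{m−1} + 25·5^{m−1} = 2·2^{m+1} + 5^{m+1}.
By strong induction, a_k = 2·2^k + 5^k for all k ≥ 0.

a_k = 2·2^k + 5^k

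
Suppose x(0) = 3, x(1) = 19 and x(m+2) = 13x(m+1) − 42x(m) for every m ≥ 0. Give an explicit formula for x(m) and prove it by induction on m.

Claim: x(m) = 7^m + 2·6^m.

Base cases: x(0) = 3 and 7^0 + 2·6^0 = 3; x(1) = 19 and 7^1 + 2·6^1 = 19.
Assume x(j) = 7^j + 2·6^j for all 0 ≤ j ≤ r, where r ≥ 1.
Then x(r+1) = 13x(r) − 42x(r−1) = 13·(7^r + 2·6^r) − 42·(7^{r−1} + 2·6^{r−1}) = (13·7 − 42)7^{r−1} + 2·(13·6 − 42)6^{r−1} = 49·7^{r−1} + 72·6^{r−1} = 7^{r+1} + 2·6^{r+1}.
By strong induction, x(m) = 7^m + 2·6^m for all m ≥ 0.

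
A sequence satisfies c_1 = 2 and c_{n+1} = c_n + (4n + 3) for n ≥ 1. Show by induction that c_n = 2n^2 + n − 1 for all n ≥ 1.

Base case: c_1 = 2, and 2·1^2 + 1 − 1 = 2.
Assume c_k = 2k^2 + k − 1.
Then c_{k+1} = c_k + (4k + 3) = (2k^2 + k − 1) + (4k + 3) = 2k^2 + 5k + 2,
and 2·(k+1)^2 + (k+1) − 1 = 2k^2 + 5k + 2.
This completes the inductive step, so c_n = 2n^2 + n − 1 for all n ≥ 1.

c_n = 2n^2 + n − 1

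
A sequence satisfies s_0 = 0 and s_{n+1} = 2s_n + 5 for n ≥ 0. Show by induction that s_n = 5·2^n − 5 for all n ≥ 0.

Base case: s_0 = 0, and 5·2^0 − 5 = 5 − 5 = 0.
Assume s_k = 5·2^k − 5 for some k ≥ 0.
Then s_{k+1} = 2s_k + 5 = 2·(5·2^k − 5) + 5 = 10·2^k − 10 + 5 = 5·2^{k+1} − 5.
This completes the inductive step, so s_n = 5·2^n − 5 for all n ≥ 0.

s_n = 5·2^n − 5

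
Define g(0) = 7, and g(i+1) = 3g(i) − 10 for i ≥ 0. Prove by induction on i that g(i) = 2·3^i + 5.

Base case: g(0) = 7, and 2·3^0 + 5 = 2 + 5 = 7.
Assume g(m) = 2·3^m + 5 for some m ≥ 0.
Then g(m+1) = 3g(m) − 10 = 3·(2·3^m + 5) − 10 = 6·3^m + 15 − 10 = 2·3^{m+1} + 5.
So the formula holds for m+1, and by induction g(i) = 2·3^i + 5 for all i ≥ 0.

g(i) = 2·3^i + 5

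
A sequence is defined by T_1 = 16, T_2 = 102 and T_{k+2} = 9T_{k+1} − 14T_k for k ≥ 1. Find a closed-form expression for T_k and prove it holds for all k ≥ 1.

Claim: T_k = 2^k + 2·7^k.

Base cases: T_1 = 16 and 2^1 + 2·7^1 = 16; T_2 = 102 and 2^2 + 2·7^2 = 102.
Assume T_i = 2^i + 2·7^i for all 1 ≤ i ≤ j, where j ≥ 2.
Then T_{j+1} = 9T_j − 14T_{j−1} = 9·(2^j + 2·7^j) − 14·(2^{j−1} + 2·7^{j−1}) = (9·2 − 14)2^{j−1} + 2·(9·7 − 14)7^{j−1} = 4·2^{j−1} + 98·7^{j−1} = 2^{j+1} + 2·7^{j+1}.
So the formula holds for j+1, and by strong induction T_k = 2^k + 2·7^k for all k ≥ 1.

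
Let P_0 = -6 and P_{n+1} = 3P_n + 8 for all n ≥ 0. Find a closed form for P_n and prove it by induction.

Claim: P_n = -2·3^n − 4.

Base case: P_0 = -6, and -2·3^0 − 4 = -2 − 4 = -6.
Assume P_m = -2·3^m − 4 for some m ≥ 0.
Then P_{m+1} = 3P_m + 8 = 3·(-2·3^m − 4) + 8 = -6·3^m − 12 + 8 = -2·3^{m+1} − 4.
Hence P_n = -2·3^n − 4 for every n ≥ 0, by induction.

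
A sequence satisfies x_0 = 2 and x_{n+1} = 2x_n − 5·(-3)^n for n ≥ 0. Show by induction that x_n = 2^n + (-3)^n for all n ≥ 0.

Base case: x_0 = 2, and 2^0 + (-3)^0 = 1 + 1 = 2.
Assume x_j = 2^j + (-3)^j for some j ≥ 0.
Then x_{j+1} = 2x_j − 5·(-3)^j = 2·(2^j + (-3)^j) − 5·(-3)^j = 2^{j+1} + 2·(-3)^j − 5·(-3)^j = 2^{j+1} − 3·(-3)^j = 2^{j+1} + (-3)^{j+1}.
By induction, x_n = 2^n + (-3)^n for all n ≥ 0.

x_n = 2^n + (-3)^n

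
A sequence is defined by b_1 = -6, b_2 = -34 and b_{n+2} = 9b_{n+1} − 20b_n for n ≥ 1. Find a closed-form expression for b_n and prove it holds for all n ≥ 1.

Claim: b_n = 4^n − 2·5^n.

Base cases: b_1 = -6 and 4^1 − 2·5^1 = -6; b_2 = -34 and 4^2 − 2·5^2 = -34.
Assume b_j = 4^j − 2·5^j for all 1 ≤ j ≤ k, where k ≥ 2.
Then b_{k+1} = 9b_k − 20b_{k−1} = 9·(4^k − 2·5^k) − 20·(4^{k−1} − 2·5^{k−1}) = (9·4 − 20)4^{k−1} − 2·(9·5 − 20)5^{k−1} = 16·4^{k−1} − 50·5^{k−1} = 4^{k+1} − 2·5^{k+1}.
By strong induction, b_n = 4^n − 2·5^n for all n ≥ 1.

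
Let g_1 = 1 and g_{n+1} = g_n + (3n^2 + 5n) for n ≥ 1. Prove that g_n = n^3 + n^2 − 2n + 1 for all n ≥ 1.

Base case: g_1 = 1, and 1^3 + 1^2 − 2·1 + 1 = 1.
Assume g_r = r^3 + r^2 − 2r + 1.
Then g_{r+1} = g_r + (3r^2 + 5r) = (r^3 + r^2 − 2r + 1) + (3r^2 + 5r) = r^3 + 4r^2 + 3r + 1,
and (r+1)^3 + (r+1)^2 − 2·(r+1) + 1 = r^3 + 4r^2 + 3r + 1.
Hence g_n = n^3 + n^2 − 2n + 1 for every n ≥ 1, by induction.

g_n = n^3 + n^2 − 2n + 1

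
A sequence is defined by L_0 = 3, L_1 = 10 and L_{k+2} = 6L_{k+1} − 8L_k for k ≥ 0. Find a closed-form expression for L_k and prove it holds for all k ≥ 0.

Claim: L_k = 2^k + 2·4^k.

Base cases: L_0 = 3 and 2^0 + 2·4^0 = 3; L_1 = 10 and 2^1 + 2·4^1 = 10.
Assume L_i = 2^i + 2·4^i for all 0 ≤ i ≤ j, where j ≥ 1.
Then L_{j+1} = 6L_j − 8L_{j−1} = 6·(2^j + 2·4^j) − 8·(2^{j−1} + 2·4^{j−1}) = (6·2 − 8)2^{j−1} + 2·(6·4 − 8)4^{j−1} = 4·2^{j−1} + 32·4^{j−1} = 2^{j+1} + 2·4^{j+1}.
Hence L_k = 2^k + 2·4^k for every k ≥ 0, by strong induction.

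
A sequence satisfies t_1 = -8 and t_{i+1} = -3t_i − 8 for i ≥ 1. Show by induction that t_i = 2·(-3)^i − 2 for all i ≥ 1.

Base case: t_1 = -8, and 2·(-3)^1 − 2 = -6 − 2 = -8.
Assume t_k = 2·(-3)^k − 2 for some k ≥ 1.
Then t_{k+1} = -3t_k − 8 = -3·(2·(-3)^k − 2) − 8 = -6·(-3)^k + 6 − 8 = 2·(-3)^{k+1} − 2.
Hence t_i = 2·(-3)^i − 2 for every i ≥ 1, by induction.

t_i = 2·(-3)^i − 2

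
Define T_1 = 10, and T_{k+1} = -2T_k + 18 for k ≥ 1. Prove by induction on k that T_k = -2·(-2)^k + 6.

Base case: T_1 = 10, and -2·(-2)^1 + 6 = 4 + 6 = 10.
Assume T_m = -2·(-2)^m + 6 for some m ≥ 1.
Then T_{m+1} = -2T_m + 18 = -2·(-2·(-2)^m + 6) + 18 = 4·(-2)^m − 12 + 18 = -2·(-2)^{m+1} + 6.
Hence T_k = -2·(-2)^k + 6 for every k ≥ 1, by induction.

T_k = -2·(-2)^k + 6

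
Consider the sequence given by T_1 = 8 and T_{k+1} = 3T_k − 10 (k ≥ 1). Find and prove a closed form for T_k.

Claim: T_k = 3^k + 5.

Base case: T_1 = 8, and 3^1 + 5 = 3 + 5 = 8.
Assume T_m = 3^m + 5 for some m ≥ 1.
Then T_{m+1} = 3T_m − 10 = 3·(3^m + 5) − 10 = 3^{m+1} + 15 − 10 = 3^{m+1} + 5.
This completes the inductive step, so T_k = 3^k + 5 for all k ≥ 1.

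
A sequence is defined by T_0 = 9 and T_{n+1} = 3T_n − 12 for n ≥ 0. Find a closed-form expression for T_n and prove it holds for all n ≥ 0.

Claim: T_n = 3^{n+1} + 6.

Base case: T_0 = 9, and 3^{0+1} + 6 = 3 + 6 = 9.
Assume T_r = 3^{r+1} + 6 for some r ≥ 0.
Then T_{r+1} = 3T_r − 12 = 3·(3^{r+1} + 6) − 12 = 3^{r+2} + 18 − 12 = 3^{r+2} + 6.
So the formula holds for r+1, and by induction T_n = 3^{n+1} + 6 for all n ≥ 0.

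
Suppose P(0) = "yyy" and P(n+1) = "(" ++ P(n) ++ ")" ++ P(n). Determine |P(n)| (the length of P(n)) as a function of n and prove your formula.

Claim: |P(n)| = 5·2^n − 2.

Base case: |P(0)| = 3, and 5·2^0 − 2 = 3.
Assume |P(r)| = 5·2^r − 2.
Then |P(r+1)| = 1 + |P(r)| + 1 + |P(r)| = 2|P(r)| + 2 = 2(5·2^r − 2) + 2 = 5·2^{r+1} − 4 + 2 = 5·2^{r+1} − 2.
This completes the inductive step, so |P(n)| = 5·2^n − 2 for all n ≥ 0.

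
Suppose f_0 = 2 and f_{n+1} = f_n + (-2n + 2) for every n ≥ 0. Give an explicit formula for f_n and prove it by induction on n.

Claim: f_n = -n^2 + 3n + 2.

Base case: f_0 = 2, and -0^2 + 3·0 + 2 = 2.
Assume f_r = -r^2 + 3r + 2.
Then f_{r+1} = f_r + (-2r + 2) = (-r^2 + 3r + 2) + (-2r + 2) = -r^2 + r + 4,
and -(r+1)^2 + 3·(r+1) + 2 = -r^2 + r + 4.
Hence f_n = -n^2 + 3n + 2 for every n ≥ 0, by induction.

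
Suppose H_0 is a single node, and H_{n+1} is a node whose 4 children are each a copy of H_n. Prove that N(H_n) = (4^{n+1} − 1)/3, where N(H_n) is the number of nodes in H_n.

Base case: N(H_0) = 1, and (4^{0+1} − 1)/3 = 1.
Assume N(H_m) = (4^{m+1} − 1)/3.
Then N(H_{m+1}) = 1 + 4N(H_m) = 1 + 4·(4^{m+1} − 1)/3 = 1 + (4^{m+2} − 4)/3 = (3 + 4^{m+2} − 4)/3 = (4^{m+2} − 1)/3.
By induction, N(H_n) = (4^{n+1} − 1)/3 for all n ≥ 0.

N(H_n) = (4^{n+1} − 1)/3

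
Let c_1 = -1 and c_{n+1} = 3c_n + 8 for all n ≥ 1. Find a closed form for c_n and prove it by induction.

Claim: c_n = 3^n − 4.

Base case: c_1 = -1, and 3^1 − 4 = 3 − 4 = -1.
Assume c_m = 3^m − 4 for some m ≥ 1.
Then c_{m+1} = 3c_m + 8 = 3·(3^m − 4) + 8 = 3^{m+1} − 12 + 8 = 3^{m+1} − 4.
Hence c_n = 3^n − 4 for every n ≥ 1, by induction.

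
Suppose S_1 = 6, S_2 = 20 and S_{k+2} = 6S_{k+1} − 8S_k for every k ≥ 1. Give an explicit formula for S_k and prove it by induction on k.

Claim: S_k = 2^k + 4^k.

Base cases: S_1 = 6 and 2^1 + 4^1 = 6; S_2 = 20 and 2^2 + 4^2 = 20.
Assume S_i = 2^i + 4^i for all 1 ≤ i ≤ j, where j ≥ 2.
Then S_{j+1} = 6S_j − 8S_{j−1} = 6·(2^j + 4^j) − 8·(2^{j−1} + 4^{j−1}) = (6·2 − 8)2^{j−1} + (6·4 − 8)4^{j−1} = 4·2^{j−1} + 16·4^{j−1} = 2^{j+1} + 4^{j+1}.
Hence S_k = 2^k + 4^k for every k ≥ 1, by strong induction.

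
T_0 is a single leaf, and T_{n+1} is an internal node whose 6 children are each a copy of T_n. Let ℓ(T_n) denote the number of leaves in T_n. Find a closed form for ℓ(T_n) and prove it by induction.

Claim: ℓ(T_n) = 6^n.

Base case: ℓ(T_0) = 1, and 6^0 = 1.
Assume ℓ(T_k) = 6^k.
Then ℓ(T_{k+1}) = 6·ℓ(T_k) = 6·6^k = 6^{k+1}.
So the formula holds for k+1, and by induction ℓ(T_n) = 6^n for all n ≥ 0.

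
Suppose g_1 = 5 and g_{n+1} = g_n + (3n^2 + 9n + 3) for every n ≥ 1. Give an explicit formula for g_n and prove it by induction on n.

Claim: g_n = n^3 + 3n^2 − n + 2.

Base case: g_1 = 5, and 1^3 + 3·1^2 − 1 + 2 = 5.
Assume g_k = k^3 + 3k^2 − k + 2.
Then g_{k+1} = g_k + (3k^2 + 9k + 3) = (k^3 + 3k^2 − k + 2) + (3k^2 + 9k + 3) = k^3 + 6k^2 + 8k + 5,
and (k+1)^3 + 3·(k+1)^2 − (k+1) + 2 = k^3 + 6k^2 + 8k + 5.
By induction, g_n = n^3 + 3n^2 − n + 2 for all n ≥ 1.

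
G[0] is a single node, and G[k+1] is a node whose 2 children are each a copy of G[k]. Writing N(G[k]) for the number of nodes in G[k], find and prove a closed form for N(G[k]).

Claim: N(G[k]) = 2^{k+1} − 1.

Base case: N(G[0]) = 1, and 2^{0+1} − 1 = 1.
Assume N(G[m]) = 2^{m+1} − 1.
Then N(G[m+1]) = 1 + 2N(G[m]) = 1 + 2(2^{m+1} − 1) = 2^{m+2} − 2 + 1 = 2^{m+2} − 1.
So the formula holds for m+1, and by induction N(G[k]) = 2^{k+1} − 1 for all k ≥ 0.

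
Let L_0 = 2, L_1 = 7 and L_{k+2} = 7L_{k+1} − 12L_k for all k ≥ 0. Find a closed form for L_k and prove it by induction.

Claim: L_k = 4^k + 3^k.

Base cases: L_0 = 2 and 4^0 + 3^0 = 2; L_1 = 7 and 4^1 + 3^1 = 7.
Assume L_j = 4^j + 3^j for all 0 ≤ j ≤ m, where m ≥ 1.
Then L_{m+1} = 7L_m − 12L_{m−1} = 7·(4^m + 3^m) − 12·(4^{m−1} + 3^{m−1}) = (7·4 − 12)4^{m−1} + (7·3 − 12)3^{m−1} = 16·4^{m−1} + 9·3^{m−1} = 4^{m+1} + 3^{m+1}.
So the formula holds for m+1, and by strong induction L_k = 4^k + 3^k for all k ≥ 0.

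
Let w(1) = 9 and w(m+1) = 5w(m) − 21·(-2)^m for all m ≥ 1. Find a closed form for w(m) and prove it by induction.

Claim: w(m) = 3·5^m + 3·(-2)^m.

Base case: w(1) = 9, and 3·5^1 + 3·(-2)^1 = 15 − 6 = 9.
Assume w(r) = 3·5^r + 3·(-2)^r for some r ≥ 1.
Then w(r+1) = 5w(r) − 21·(-2)^r = 5·(3·5^r + 3·(-2)^r) − 21·(-2)^r = 3·5^{r+1} + 15·(-2)^r − 21·(-2)^r = 3·5^{r+1} − 6·(-2)^r = 3·5^{r+1} + 3·(-2)^{r+1}.
By induction, w(m) = 3·5^m + 3·(-2)^m for all m ≥ 1.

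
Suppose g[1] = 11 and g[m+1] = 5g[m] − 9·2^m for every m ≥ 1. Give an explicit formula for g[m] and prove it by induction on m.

Claim: g[m] = 5^m + 3·2^m.

Base case: g[1] = 11, and 5^1 + 3·2^1 = 5 + 6 = 11.
Assume g[r] = 5^r + 3·2^r for some r ≥ 1.
Then g[r+1] = 5g[r] − 9·2^r = 5·(5^r + 3·2^r) − 9·2^r = 5^{r+1} + 15·2^r − 9·2^r = 5^{r+1} + 6·2^r = 5^{r+1} + 3·2^{r+1}.
By induction, g[m] = 5^m + 3·2^m for all m ≥ 1.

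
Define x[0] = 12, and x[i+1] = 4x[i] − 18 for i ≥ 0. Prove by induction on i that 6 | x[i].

Base case: x[0] = 12 = 6·2, so 6 | x[0].
Assume 6 | x[m], so x[m] = 6t for some integer t.
Then x[m+1] = 4x[m] − 18 = 4·(6t) − 18 = 6(4t − 3), so 6 | x[m+1].
By induction, 6 | x[i] for all i ≥ 0.

6 | x[i]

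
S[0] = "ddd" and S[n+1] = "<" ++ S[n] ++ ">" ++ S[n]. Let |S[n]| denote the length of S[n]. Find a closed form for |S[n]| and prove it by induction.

Claim: |S[n]| = 5·2^n − 2.

Base case: |S[0]| = 3, and 5·2^0 − 2 = 3.
Assume |S[j]| = 5·2^j − 2.
Then |S[j+1]| = 1 + |S[j]| + 1 + |S[j]| = 2|S[j]| + 2 = 2(5·2^j − 2) + 2 = 5·2^{j+1} − 4 + 2 = 5·2^{j+1} − 2.
This completes the inductive step, so |S[n]| = 5·2^n − 2 for all n ≥ 0.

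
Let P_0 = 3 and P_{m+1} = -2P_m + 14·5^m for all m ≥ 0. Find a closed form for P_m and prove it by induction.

Claim: P_m = (-2)^m + 2·5^m.

Base case: P_0 = 3, and (-2)^0 + 2·5^0 = 1 + 2 = 3.
Assume P_k = (-2)^k + 2·5^k for some k ≥ 0.
Then P_{k+1} = -2P_k + 14·5^k = -2·((-2)^k + 2·5^k) + 14·5^k = (-2)^{k+1} − 4·5^k + 14·5^k = (-2)^{k+1} + 10·5^k = (-2)^{k+1} + 2·5^{k+1}.
This completes the inductive step, so P_m = (-2)^m + 2·5^m for all m ≥ 0.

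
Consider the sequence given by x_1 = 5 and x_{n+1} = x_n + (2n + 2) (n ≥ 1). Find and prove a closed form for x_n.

Claim: x_n = n^2 + n + 3.

Base case: x_1 = 5, and 1^2 + 1 + 3 = 5.
Assume x_j = j^2 + j + 3.
Then x_{j+1} = x_j + (2j + 2) = (j^2 + j + 3) + (2j + 2) = j^2 + 3j + 5,
and (j+1)^2 + (j+1) + 3 = j^2 + 3j + 5.
Hence x_n = n^2 + n + 3 for every n ≥ 1, by induction.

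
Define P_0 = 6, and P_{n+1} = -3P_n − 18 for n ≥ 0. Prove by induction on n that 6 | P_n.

Base case: P_0 = 6 = 6·1, so 6 | P_0.
Assume 6 | P_j, so P_j = 6t for some integer t.
Then P_{j+1} = -3P_j − 18 = -3·(6t) − 18 = 6(-3t − 3), so 6 | P_{j+1}.
By induction, 6 | P_n for all n ≥ 0.

6 | P_n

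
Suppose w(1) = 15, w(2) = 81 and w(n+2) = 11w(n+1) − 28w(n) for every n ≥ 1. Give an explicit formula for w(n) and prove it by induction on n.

Claim: w(n) = 7^n + 2·4^n.

Base cases: w(1) = 15 and 7^1 + 2·4^1 = 15; w(2) = 81 and 7^2 + 2·4^2 = 81.
Assume w(j) = 7^j + 2·4^j for all 1 ≤ j ≤ k, where k ≥ 2.
Then w(k+1) = 11w(k) − 28w(k−1) = 11·(7^k + 2·4^k) − 28·(7^{k−1} + 2·4^{k−1}) = (11·7 − 28)7^{k−1} + 2·(11·4 − 28)4^{k−1} = 49·7^{k−1} + 32·4^{k−1} = 7^{k+1} + 2·4^{k+1}.
So the formula holds for k+1, and by strong induction w(n) = 7^n + 2·4^n for all n ≥ 1.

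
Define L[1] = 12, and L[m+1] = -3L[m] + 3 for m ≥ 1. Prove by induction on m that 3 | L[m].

Base case: L[1] = 12 = 3·4, so 3 | L[1].
Assume 3 | L[k], so L[k] = 3t for some integer t.
Then L[k+1] = -3L[k] + 3 = -3·(3t) + 3 = 3(-3t + 1), so 3 | L[k+1].
By induction, 3 | L[m] for all m ≥ 1.

3 | L[m]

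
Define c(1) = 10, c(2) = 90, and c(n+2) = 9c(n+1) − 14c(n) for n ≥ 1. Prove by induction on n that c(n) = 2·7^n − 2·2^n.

Base cases: c(1) = 10 and 2·7^1 − 2·2^1 = 10; c(2) = 90 and 2·7^2 − 2·2^2 = 90.
Assume c(j) = 2·7^j − 2·2^j for all 1 ≤ j ≤ k, where k ≥ 2.
Then c(k+1) = 9c(k) − 14c(k−1) = 9·(2·7^k − 2·2^k) − 14·(2·7^{k−1} − 2·2^{k−1}) = 2·(9·7 − 14)7^{k−1} − 2·(9·2 − 14)2^{k−1} = 98·7^{k−1} − 8·2^{k−1} = 2·7^{k+1} − 2·2^{k+1}.
This completes the inductive step, so c(n) = 2·7^n − 2·2^n for all n ≥ 1.

c(n) = 2·7^n − 2·2^n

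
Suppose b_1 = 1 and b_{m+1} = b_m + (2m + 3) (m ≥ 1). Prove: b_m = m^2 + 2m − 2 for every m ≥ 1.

Base case: b_1 = 1, and 1^2 + 2·1 − 2 = 1.
Assume b_k = k^2 + 2k − 2.
Then b_{k+1} = b_k + (2k + 3) = (k^2 + 2k − 2) + (2k + 3) = k^2 + 4k + 1,
and (k+1)^2 + 2·(k+1) − 2 = k^2 + 4k + 1.
This completes the inductive step, so b_m = m^2 + 2m − 2 for all m ≥ 1.

b_m = m^2 + 2m − 2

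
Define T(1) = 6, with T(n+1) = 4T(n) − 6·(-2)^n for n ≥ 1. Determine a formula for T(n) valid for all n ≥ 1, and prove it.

Claim: T(n) = 2·4^n + (-2)^n.

Base case: T(1) = 6, and 2·4^1 + (-2)^1 = 8 − 2 = 6.
Assume T(j) = 2·4^j + (-2)^j for some j ≥ 1.
Then T(j+1) = 4T(j) − 6·(-2)^j = 4·(2·4^j + (-2)^j) − 6·(-2)^j = 2·4^{j+1} + 4·(-2)^j − 6·(-2)^j = 2·4^{j+1} − 2·(-2)^j = 2·4^{j+1} + (-2)^{j+1}.
By induction, T(n) = 2·4^n + (-2)^n for all n ≥ 1.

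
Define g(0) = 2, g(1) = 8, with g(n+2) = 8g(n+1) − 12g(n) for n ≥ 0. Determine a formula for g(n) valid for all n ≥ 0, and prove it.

Claim: g(n) = 6^n + 2^n.

Base cases: g(0) = 2 and 6^0 + 2^0 = 2; g(1) = 8 and 6^1 + 2^1 = 8.
Assume g(i) = 6^i + 2^i for all 0 ≤ i ≤ j, where j ≥ 1.
Then g(j+1) = 8g(j) − 12g(j−1) = 8·(6^j + 2^j) − 12·(6^{j−1} + 2^{j−1}) = (8·6 − 12)6^{j−1} + (8·2 − 12)2^{j−1} = 36·6^{j−1} + 4·2^{j−1} = 6^{j+1} + 2^{j+1}.
So the formula holds for j+1, and by strong induction g(n) = 6^n + 2^n for all n ≥ 0.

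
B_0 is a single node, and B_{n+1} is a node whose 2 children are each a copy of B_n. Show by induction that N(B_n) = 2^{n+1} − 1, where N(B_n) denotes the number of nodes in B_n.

Base case: N(B_0) = 1, and 2^{0+1} − 1 = 1.
Assume N(B_r) = 2^{r+1} − 1.
Then N(B_{r+1}) = 1 + 2N(B_r) = 1 + 2(2^{r+1} − 1) = 2^{r+2} − 2 + 1 = 2^{r+2} − 1.
By induction, N(B_n) = 2^{n+1} − 1 for all n ≥ 0.

N(B_n) = 2^{n+1} − 1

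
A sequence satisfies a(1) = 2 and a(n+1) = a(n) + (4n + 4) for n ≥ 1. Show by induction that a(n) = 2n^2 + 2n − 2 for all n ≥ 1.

Base case: a(1) = 2, and 2·1^2 + 2·1 − 2 = 2.
Assume a(r) = 2r^2 + 2r − 2.
Then a(r+1) = a(r) + (4r + 4) = (2r^2 + 2r − 2) + (4r + 4) = 2r^2 + 6r + 2,
and 2·(r+1)^2 + 2·(r+1) − 2 = 2r^2 + 6r + 2.
This completes the inductive step, so a(n) = 2n^2 + 2n − 2 for all n ≥ 1.

a(n) = 2n^2 + 2n − 2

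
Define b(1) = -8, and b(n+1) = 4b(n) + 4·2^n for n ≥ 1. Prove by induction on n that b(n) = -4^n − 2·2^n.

Base case: b(1) = -8, and -4^1 − 2·2^1 = -4 − 4 = -8.
Assume b(k) = -4^k − 2·2^k for some k ≥ 1.
Then b(k+1) = 4b(k) + 4·2^k = 4·(-4^k − 2·2^k) + 4·2^k = -4^{k+1} − 8·2^k + 4·2^k = -4^{k+1} − 4·2^k = -4^{k+1} − 2·2^{k+1}.
This completes the inductive step, so b(n) = -4^n − 2·2^n for all n ≥ 1.

b(n) = -4^n − 2·2^n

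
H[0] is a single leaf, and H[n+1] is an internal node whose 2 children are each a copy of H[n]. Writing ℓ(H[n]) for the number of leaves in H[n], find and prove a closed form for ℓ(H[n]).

Claim: ℓ(H[n]) = 2^n.

Base case: ℓ(H[0]) = 1, and 2^0 = 1.
Assume ℓ(H[j]) = 2^j.
Then ℓ(H[j+1]) = 2·ℓ(H[j]) = 2·2^j = 2^{j+1}.
Hence ℓ(H[n]) = 2^n for every n ≥ 0, by induction.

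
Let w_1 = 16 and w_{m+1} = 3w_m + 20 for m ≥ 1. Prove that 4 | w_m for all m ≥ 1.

Base case: w_1 = 16 = 4·4, so 4 | w_1.
Assume 4 | w_r, so w_r = 4t for some integer t.
Then w_{r+1} = 3w_r + 20 = 3·(4t) + 20 = 4(3t + 5), so 4 | w_{r+1}.
By induction, 4 | w_m for all m ≥ 1.

4 | w_m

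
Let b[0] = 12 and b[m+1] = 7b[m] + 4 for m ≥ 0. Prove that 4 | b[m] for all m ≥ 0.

Base case: b[0] = 12 = 4·3, so 4 | b[0].
Assume 4 | b[k], so b[k] = 4t for some integer t.
Then b[k+1] = 7b[k] + 4 = 7·(4t) + 4 = 4(7t + 1), so 4 | b[k+1].
Hence 4 | b[m] for every m ≥ 0, by induction.

4 | b[m]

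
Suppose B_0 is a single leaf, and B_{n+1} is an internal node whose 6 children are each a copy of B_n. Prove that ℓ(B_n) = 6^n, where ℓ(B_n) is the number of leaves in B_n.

Base case: ℓ(B_0) = 1, and 6^0 = 1.
Assume ℓ(B_m) = 6^m.
Then ℓ(B_{m+1}) = 6·ℓ(B_m) = 6·6^m = 6^{m+1}.
This completes the inductive step, so ℓ(B_n) = 6^n for all n ≥ 0.

ℓ(B_n) = 6^n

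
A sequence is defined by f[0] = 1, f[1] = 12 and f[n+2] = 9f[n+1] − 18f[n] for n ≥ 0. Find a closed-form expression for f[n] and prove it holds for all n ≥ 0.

Claim: f[n] = 3·6^n − 2·3^n.

Base cases: f[0] = 1 and 3·6^0 − 2·3^0 = 1; f[1] = 12 and 3·6^1 − 2·3^1 = 12.
Assume f[j] = 3·6^j − 2·3^j for all 0 ≤ j ≤ k, where k ≥ 1.
Then f[k+1] = 9f[k] − 18f[k−1] = 9·(3·6^k − 2·3^k) − 18·(3·6^{k−1} − 2·3^{k−1}) = 3·(9·6 − 18)6^{k−1} − 2·(9·3 − 18)3^{k−1} = 108·6^{k−1} − 18·3^{k−1} = 3·6^{k+1} − 2·3^{k+1}.
So the formula holds for k+1, and by strong induction f[n] = 3·6^n − 2·3^n for all n ≥ 0.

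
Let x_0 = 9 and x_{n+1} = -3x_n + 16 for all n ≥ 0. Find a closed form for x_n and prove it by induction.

Claim: x_n = 5·(-3)^n + 4.

Base case: x_0 = 9, and 5·(-3)^0 + 4 = 5 + 4 = 9.
Assume x_j = 5·(-3)^j + 4 for some j ≥ 0.
Then x_{j+1} = -3x_j + 16 = -3·(5·(-3)^j + 4) + 16 = -15·(-3)^j − 12 + 16 = 5·(-3)^{j+1} + 4.
By induction, x_n = 5·(-3)^n + 4 for all n ≥ 0.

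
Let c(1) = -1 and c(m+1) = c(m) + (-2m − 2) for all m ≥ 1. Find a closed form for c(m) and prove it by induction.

Claim: c(m) = -m^2 − m + 1.

Base case: c(1) = -1, and -1^2 − 1 + 1 = -1.
Assume c(r) = -r^2 − r + 1.
Then c(r+1) = c(r) + (-2r − 2) = (-r^2 − r + 1) + (-2r − 2) = -r^2 − 3r − 1,
and -(r+1)^2 − (r+1) + 1 = -r^2 − 3r − 1.
Hence c(m) = -m^2 − m + 1 for every m ≥ 1, by induction.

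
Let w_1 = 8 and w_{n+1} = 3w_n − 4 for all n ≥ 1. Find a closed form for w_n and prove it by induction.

Claim: w_n = 2·3^n + 2.

Base case: w_1 = 8, and 2·3^1 + 2 = 6 + 2 = 8.
Assume w_r = 2·3^r + 2 for some r ≥ 1.
Then w_{r+1} = 3w_r − 4 = 3·(2·3^r + 2) − 4 = 6·3^r + 6 − 4 = 2·3^{r+1} + 2.
Hence w_n = 2·3^n + 2 for every n ≥ 1, by induction.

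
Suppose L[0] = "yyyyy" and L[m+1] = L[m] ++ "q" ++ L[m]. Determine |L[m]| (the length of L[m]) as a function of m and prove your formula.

Claim: |L[m]| = 6·2^m − 1.

Base case: |L[0]| = 5, and 6·2^0 − 1 = 5.
Assume |L[r]| = 6·2^r − 1.
Then |L[r+1]| = |L[r]| + 1 + |L[r]| = 2|L[r]| + 1 = 2(6·2^r − 1) + 1 = 6·2^{r+1} − 2 + 1 = 6·2^{r+1} − 1.
This completes the inductive step, so |L[m]| = 6·2^m − 1 for all m ≥ 0.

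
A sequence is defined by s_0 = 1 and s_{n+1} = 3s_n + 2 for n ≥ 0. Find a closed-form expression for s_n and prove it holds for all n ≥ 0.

Claim: s_n = 2·3^n − 1.

Base case: s_0 = 1, and 2·3^0 − 1 = 2 − 1 = 1.
Assume s_r = 2·3^r − 1 for some r ≥ 0.
Then s_{r+1} = 3s_r + 2 = 3·(2·3^r − 1) + 2 = 6·3^r − 3 + 2 = 2·3^{r+1} − 1.
This completes the inductive step, so s_n = 2·3^n − 1 for all n ≥ 0.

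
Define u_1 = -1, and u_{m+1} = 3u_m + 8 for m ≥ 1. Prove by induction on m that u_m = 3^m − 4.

Base case: u_1 = -1, and 3^1 − 4 = 3 − 4 = -1.
Assume u_j = 3^j − 4 for some j ≥ 1.
Then u_{j+1} = 3u_j + 8 = 3·(3^j − 4) + 8 = 3^{j+1} − 12 + 8 = 3^{j+1} − 4.
Hence u_m = 3^m − 4 for every m ≥ 1, by induction.

u_m = 3^m − 4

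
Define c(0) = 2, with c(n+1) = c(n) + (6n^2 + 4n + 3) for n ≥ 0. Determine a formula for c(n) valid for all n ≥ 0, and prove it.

Claim: c(n) = 2n^3 − n^2 + 2n + 2.

Base case: c(0) = 2, and 2·0^3 − 0^2 + 2·0 + 2 = 2.
Assume c(j) = 2j^3 − j^2 + 2j + 2.
Then c(j+1) = c(j) + (6j^2 + 4j + 3) = (2j^3 − j^2 + 2j + 2) + (6j^2 + 4j + 3) = 2j^3 + 5j^2 + 6j + 5,
and 2·(j+1)^3 − (j+1)^2 + 2·(j+1) + 2 = 2j^3 + 5j^2 + 6j + 5.
Hence c(n) = 2n^3 − n^2 + 2n + 2 for every n ≥ 0, by induction.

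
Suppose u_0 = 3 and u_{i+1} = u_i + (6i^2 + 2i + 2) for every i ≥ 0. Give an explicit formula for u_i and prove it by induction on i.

Claim: u_i = 2i^3 − 2i^2 + 2i + 3.

Base case: u_0 = 3, and 2·0^3 − 2·0^2 + 2·0 + 3 = 3.
Assume u_k = 2k^3 − 2k^2 + 2k + 3.
Then u_{k+1} = u_k + (6k^2 + 2k + 2) = (2k^3 − 2k^2 + 2k + 3) + (6k^2 + 2k + 2) = 2k^3 + 4k^2 + 4k + 5,
and 2·(k+1)^3 − 2·(k+1)^2 + 2·(k+1) + 3 = 2k^3 + 4k^2 + 4k + 5.
Hence u_i = 2i^3 − 2i^2 + 2i + 3 for every i ≥ 0, by induction.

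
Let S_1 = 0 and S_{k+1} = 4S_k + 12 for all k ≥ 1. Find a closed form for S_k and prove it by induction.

Claim: S_k = 4^k − 4.

Base case: S_1 = 0, and 4^1 − 4 = 4 − 4 = 0.
Assume S_r = 4^r − 4 for some r ≥ 1.
Then S_{r+1} = 4S_r + 12 = 4·(4^r − 4) + 12 = 4^{r+1} − 16 + 12 = 4^{r+1} − 4.
Hence S_k = 4^k − 4 for every k ≥ 1, by induction.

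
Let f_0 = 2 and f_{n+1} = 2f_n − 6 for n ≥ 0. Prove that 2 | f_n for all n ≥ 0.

Base case: f_0 = 2 = 2·1, so 2 | f_0.
Assume 2 | f_k, so f_k = 2t for some integer t.
Then f_{k+1} = 2f_k − 6 = 2·(2t) − 6 = 2(2t − 3), so 2 | f_{k+1}.
By induction, 2 | f_n for all n ≥ 0.

2 | f_n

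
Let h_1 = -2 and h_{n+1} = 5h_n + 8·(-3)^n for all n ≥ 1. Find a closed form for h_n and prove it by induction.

Claim: h_n = -5^n − (-3)^n.

Base case: h_1 = -2, and -5^1 − (-3)^1 = -5 + 3 = -2.
Assume h_r = -5^r − (-3)^r for some r ≥ 1.
Then h_{r+1} = 5h_r + 8·(-3)^r = 5·(-5^r − (-3)^r) + 8·(-3)^r = -5^{r+1} − 5·(-3)^r + 8·(-3)^r = -5^{r+1} + 3·(-3)^r = -5^{r+1} − (-3)^{r+1}.
Hence h_n = -5^n − (-3)^n for every n ≥ 1, by induction.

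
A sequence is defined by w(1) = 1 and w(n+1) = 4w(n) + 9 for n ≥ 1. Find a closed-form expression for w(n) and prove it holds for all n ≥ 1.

Claim: w(n) = 4^n − 3.

Base case: w(1) = 1, and 4^1 − 3 = 4 − 3 = 1.
Assume w(m) = 4^m − 3 for some m ≥ 1.
Then w(m+1) = 4w(m) + 9 = 4·(4^m − 3) + 9 = 4^{m+1} − 12 + 9 = 4^{m+1} − 3.
Hence w(n) = 4^n − 3 for every n ≥ 1, by induction.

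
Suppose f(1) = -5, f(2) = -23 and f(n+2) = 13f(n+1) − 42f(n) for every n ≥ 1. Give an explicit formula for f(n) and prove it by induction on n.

Claim: f(n) = 7^n − 2·6^n.

Base cases: f(1) = -5 and 7^1 − 2·6^1 = -5; f(2) = -23 and 7^2 − 2·6^2 = -23.
Assume f(j) = 7^j − 2·6^j for all 1 ≤ j ≤ r, where r ≥ 2.
Then f(r+1) = 13f(r) − 42f(r−1) = 13·(7^r − 2·6^r) − 42·(7^{r−1} − 2·6^{r−1}) = (13·7 − 42)7^{r−1} − 2·(13·6 − 42)6^{r−1} = 49·7^{r−1} − 72·6^{r−1} = 7^{r+1} − 2·6^{r+1}.
By strong induction, f(n) = 7^n − 2·6^n for all n ≥ 1.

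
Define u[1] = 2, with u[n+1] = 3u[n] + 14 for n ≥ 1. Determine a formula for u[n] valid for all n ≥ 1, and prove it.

Claim: u[n] = 3^{n+1} − 7.

Base case: u[1] = 2, and 3^{1+1} − 7 = 9 − 7 = 2.
Assume u[j] = 3^{j+1} − 7 for some j ≥ 1.
Then u[j+1] = 3u[j] + 14 = 3·(3^{j+1} − 7) + 14 = 3^{j+2} − 21 + 14 = 3^{j+2} − 7.
This completes the inductive step, so u[n] = 3^{n+1} − 7 for all n ≥ 1.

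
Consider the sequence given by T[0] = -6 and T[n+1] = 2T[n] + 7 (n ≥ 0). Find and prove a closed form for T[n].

Claim: T[n] = 2^n − 7.

Base case: T[0] = -6, and 2^0 − 7 = 1 − 7 = -6.
Assume T[r] = 2^r − 7 for some r ≥ 0.
Then T[r+1] = 2T[r] + 7 = 2·(2^r − 7) + 7 = 2^{r+1} − 14 + 7 = 2^{r+1} − 7.
This completes the inductive step, so T[n] = 2^n − 7 for all n ≥ 0.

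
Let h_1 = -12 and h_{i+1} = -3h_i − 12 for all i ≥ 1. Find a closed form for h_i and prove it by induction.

Claim: h_i = 3·(-3)^i − 3.

Base case: h_1 = -12, and 3·(-3)^1 − 3 = -9 − 3 = -12.
Assume h_r = 3·(-3)^r − 3 for some r ≥ 1.
Then h_{r+1} = -3h_r − 12 = -3·(3·(-3)^r − 3) − 12 = -9·(-3)^r + 9 − 12 = 3·(-3)^{r+1} − 3.
So the formula holds for r+1, and by induction h_i = 3·(-3)^i − 3 for all i ≥ 1.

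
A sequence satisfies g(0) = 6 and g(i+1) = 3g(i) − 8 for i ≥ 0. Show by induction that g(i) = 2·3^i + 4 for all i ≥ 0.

Base case: g(0) = 6, and 2·3^0 + 4 = 2 + 4 = 6.
Assume g(r) = 2·3^r + 4 for some r ≥ 0.
Then g(r+1) = 3g(r) − 8 = 3·(2·3^r + 4) − 8 = 6·3^r + 12 − 8 = 2·3^{r+1} + 4.
By induction, g(i) = 2·3^i + 4 for all i ≥ 0.

g(i) = 2·3^i + 4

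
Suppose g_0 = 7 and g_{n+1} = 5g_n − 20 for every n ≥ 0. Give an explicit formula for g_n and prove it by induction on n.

Claim: g_n = 2·5^n + 5.

Base case: g_0 = 7, and 2·5^0 + 5 = 2 + 5 = 7.
Assume g_k = 2·5^k + 5 for some k ≥ 0.
Then g_{k+1} = 5g_k − 20 = 5·(2·5^k + 5) − 20 = 10·5^k + 25 − 20 = 2·5^{k+1} + 5.
This completes the inductive step, so g_n = 2·5^n + 5 for all n ≥ 0.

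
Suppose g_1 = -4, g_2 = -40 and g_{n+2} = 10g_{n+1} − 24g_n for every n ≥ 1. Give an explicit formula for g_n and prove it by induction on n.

Claim: g_n = 2·4^n − 2·6^n.

Base cases: g_1 = -4 and 2·4^1 − 2·6^1 = -4; g_2 = -40 and 2·4^2 − 2·6^2 = -40.
Assume g_i = 2·4^i − 2·6^i for all 1 ≤ i ≤ j, where j ≥ 2.
Then g_{j+1} = 10g_j − 24g_{j−1} = 10·(2·4^j − 2·6^j) − 24·(2·4^{j−1} − 2·6^{j−1}) = 2·(10·4 − 24)4^{j−1} − 2·(10·6 − 24)6^{j−1} = 32·4^{j−1} − 72·6^{j−1} = 2·4^{j+1} − 2·6^{j+1}.
By strong induction, g_n = 2·4^n − 2·6^n for all n ≥ 1.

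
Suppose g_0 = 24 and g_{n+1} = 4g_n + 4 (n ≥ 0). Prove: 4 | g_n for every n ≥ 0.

Base case: g_0 = 24 = 4·6, so 4 | g_0.
Assume 4 | g_j, so g_j = 4t for some integer t.
Then g_{j+1} = 4g_j + 4 = 4·(4t) + 4 = 4(4t + 1), so 4 | g_{j+1}.
Hence 4 | g_n for every n ≥ 0, by induction.

4 | g_n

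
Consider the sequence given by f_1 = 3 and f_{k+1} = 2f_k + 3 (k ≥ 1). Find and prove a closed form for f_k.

Claim: f_k = 3·2^k − 3.

Base case: f_1 = 3, and 3·2^1 − 3 = 6 − 3 = 3.
Assume f_r = 3·2^r − 3 for some r ≥ 1.
Then f_{r+1} = 2f_r + 3 = 2·(3·2^r − 3) + 3 = 6·2^r − 6 + 3 = 3·2^{r+1} − 3.
So the formula holds for r+1, and by induction f_k = 3·2^k − 3 for all k ≥ 1.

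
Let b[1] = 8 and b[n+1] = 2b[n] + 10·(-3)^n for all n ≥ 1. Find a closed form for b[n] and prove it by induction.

Claim: b[n] = 2^n − 2·(-3)^n.

Base case: b[1] = 8, and 2^1 − 2·(-3)^1 = 2 + 6 = 8.
Assume b[m] = 2^m − 2·(-3)^m for some m ≥ 1.
Then b[m+1] = 2b[m] + 10·(-3)^m = 2·(2^m − 2·(-3)^m) + 10·(-3)^m = 2^{m+1} − 4·(-3)^m + 10·(-3)^m = 2^{m+1} + 6·(-3)^m = 2^{m+1} − 2·(-3)^{m+1}.
So the formula holds for m+1, and by induction b[n] = 2^n − 2·(-3)^n for all n ≥ 1.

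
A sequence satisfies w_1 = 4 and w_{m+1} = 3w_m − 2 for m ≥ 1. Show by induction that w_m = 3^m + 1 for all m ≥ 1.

Base case: w_1 = 4, and 3^1 + 1 = 3 + 1 = 4.
Assume w_k = 3^k + 1 for some k ≥ 1.
Then w_{k+1} = 3w_k − 2 = 3·(3^k + 1) − 2 = 3^{k+1} + 3 − 2 = 3^{k+1} + 1.
This completes the inductive step, so w_m = 3^m + 1 for all m ≥ 1.

w_m = 3^m + 1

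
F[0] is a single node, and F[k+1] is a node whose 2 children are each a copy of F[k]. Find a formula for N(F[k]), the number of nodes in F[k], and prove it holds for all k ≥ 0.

Claim: N(F[k]) = 2^{k+1} − 1.

Base case: N(F[0]) = 1, and 2^{0+1} − 1 = 1.
Assume N(F[r]) = 2^{r+1} − 1.
Then N(F[r+1]) = 1 + 2N(F[r]) = 1 + 2(2^{r+1} − 1) = 2^{r+2} − 2 + 1 = 2^{r+2} − 1.
By induction, N(F[k]) = 2^{k+1} − 1 for all k ≥ 0.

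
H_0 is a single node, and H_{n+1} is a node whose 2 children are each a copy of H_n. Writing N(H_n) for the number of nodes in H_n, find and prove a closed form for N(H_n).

Claim: N(H_n) = 2^{n+1} − 1.

Base case: N(H_0) = 1, and 2^{0+1} − 1 = 1.
Assume N(H_j) = 2^{j+1} − 1.
Then N(H_{j+1}) = 1 + 2N(H_j) = 1 + 2(2^{j+1} − 1) = 2^{j+2} − 2 + 1 = 2^{j+2} − 1.
By induction, N(H_n) = 2^{n+1} − 1 for all n ≥ 0.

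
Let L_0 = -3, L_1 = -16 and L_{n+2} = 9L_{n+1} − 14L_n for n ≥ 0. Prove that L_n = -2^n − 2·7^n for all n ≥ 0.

Base cases: L_0 = -3 and -2^0 − 2·7^0 = -3; L_1 = -16 and -2^1 − 2·7^1 = -16.
Assume L_j = -2^j − 2·7^j for all 0 ≤ j ≤ m, where m ≥ 1.
Then L_{m+1} = 9L_m − 14L_{m−1} = 9·(-2^m − 2·7^m) − 14·(-2^{m−1} − 2·7^{m−1}) = -(9·2 − 14)2^{m−1} − 2·(9·7 − 14)7^{m−1} = -4·2^{m−1} − 98·7^{m−1} = -2^{m+1} − 2·7^{m+1}.
Hence L_n = -2^n − 2·7^n for every n ≥ 0, by strong induction.

L_n = -2^n − 2·7^n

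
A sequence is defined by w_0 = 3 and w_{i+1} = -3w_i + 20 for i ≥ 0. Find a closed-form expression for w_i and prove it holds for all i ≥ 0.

Claim: w_i = -2·(-3)^i + 5.

Base case: w_0 = 3, and -2·(-3)^0 + 5 = -2 + 5 = 3.
Assume w_k = -2·(-3)^k + 5 for some k ≥ 0.
Then w_{k+1} = -3w_k + 20 = -3·(-2·(-3)^k + 5) + 20 = 6·(-3)^k − 15 + 20 = -2·(-3)^{k+1} + 5.
So the formula holds for k+1, and by induction w_i = -2·(-3)^i + 5 for all i ≥ 0.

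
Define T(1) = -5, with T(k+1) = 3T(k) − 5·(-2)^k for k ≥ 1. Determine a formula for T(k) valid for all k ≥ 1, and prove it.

Claim: T(k) = -3^k + (-2)^k.

Base case: T(1) = -5, and -3^1 + (-2)^1 = -3 − 2 = -5.
Assume T(j) = -3^j + (-2)^j for some j ≥ 1.
Then T(j+1) = 3T(j) − 5·(-2)^j = 3·(-3^j + (-2)^j) − 5·(-2)^j = -3^{j+1} + 3·(-2)^j − 5·(-2)^j = -3^{j+1} − 2·(-2)^j = -3^{j+1} + (-2)^{j+1}.
So the formula holds for j+1, and by induction T(k) = -3^k + (-2)^k for all k ≥ 1.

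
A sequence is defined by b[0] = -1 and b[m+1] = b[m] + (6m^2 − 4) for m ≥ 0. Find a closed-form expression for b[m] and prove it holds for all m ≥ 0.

Claim: b[m] = 2m^3 − 3m^2 − 3m − 1.

Base case: b[0] = -1, and 2·0^3 − 3·0^2 − 3·0 − 1 = -1.
Assume b[r] = 2r^3 − 3r^2 − 3r − 1.
Then b[r+1] = b[r] + (6r^2 − 4) = (2r^3 − 3r^2 − 3r − 1) + (6r^2 − 4) = 2r^3 + 3r^2 − 3r − 5,
and 2·(r+1)^3 − 3·(r+1)^2 − 3·(r+1) − 1 = 2r^3 + 3r^2 − 3r − 5.
Hence b[m] = 2m^3 − 3m^2 − 3m − 1 for every m ≥ 0, by induction.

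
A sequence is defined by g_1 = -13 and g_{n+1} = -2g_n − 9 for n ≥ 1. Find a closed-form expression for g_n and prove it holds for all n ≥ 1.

Claim: g_n = 5·(-2)^n − 3.

Base case: g_1 = -13, and 5·(-2)^1 − 3 = -10 − 3 = -13.
Assume g_m = 5·(-2)^m − 3 for some m ≥ 1.
Then g_{m+1} = -2g_m − 9 = -2·(5·(-2)^m − 3) − 9 = -10·(-2)^m + 6 − 9 = 5·(-2)^{m+1} − 3.
This completes the inductive step, so g_n = 5·(-2)^n − 3 for all n ≥ 1.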